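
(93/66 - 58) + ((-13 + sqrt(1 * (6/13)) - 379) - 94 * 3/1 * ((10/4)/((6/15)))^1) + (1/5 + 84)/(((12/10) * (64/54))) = -1514929/704 + sqrt(78)/13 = -2151.21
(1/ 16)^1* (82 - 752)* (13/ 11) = -4355/ 88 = -49.49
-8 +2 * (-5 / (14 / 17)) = -141 / 7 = -20.14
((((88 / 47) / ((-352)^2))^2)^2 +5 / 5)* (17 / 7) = 2.43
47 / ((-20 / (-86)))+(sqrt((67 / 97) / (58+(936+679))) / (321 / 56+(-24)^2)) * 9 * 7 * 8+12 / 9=1344 * sqrt(10872827) / 251744197+6103 / 30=203.45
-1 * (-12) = 12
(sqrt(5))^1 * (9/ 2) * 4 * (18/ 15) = 108 * sqrt(5)/ 5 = 48.30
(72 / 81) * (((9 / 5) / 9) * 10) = 16 / 9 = 1.78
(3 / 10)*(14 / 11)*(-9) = -189 / 55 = -3.44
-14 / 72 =-7 / 36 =-0.19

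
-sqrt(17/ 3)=-sqrt(51)/ 3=-2.38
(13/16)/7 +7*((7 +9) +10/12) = 39631/336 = 117.95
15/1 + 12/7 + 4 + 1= 152/7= 21.71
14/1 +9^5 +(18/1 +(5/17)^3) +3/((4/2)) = 580544895/9826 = 59082.53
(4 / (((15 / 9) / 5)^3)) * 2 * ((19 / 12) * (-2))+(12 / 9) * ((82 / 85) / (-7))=-1221268 / 1785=-684.18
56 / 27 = 2.07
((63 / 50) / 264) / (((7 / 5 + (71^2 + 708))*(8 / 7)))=49 / 67471360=0.00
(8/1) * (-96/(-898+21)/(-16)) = -48/877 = -0.05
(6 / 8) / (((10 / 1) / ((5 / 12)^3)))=25 / 4608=0.01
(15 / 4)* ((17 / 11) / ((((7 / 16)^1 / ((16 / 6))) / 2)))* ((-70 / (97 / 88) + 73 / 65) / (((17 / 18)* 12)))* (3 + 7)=-377586240 / 97097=-3888.75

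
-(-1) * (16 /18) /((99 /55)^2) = 200 /729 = 0.27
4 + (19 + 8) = 31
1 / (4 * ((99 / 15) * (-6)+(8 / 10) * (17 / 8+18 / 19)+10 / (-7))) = -665 / 102598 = -0.01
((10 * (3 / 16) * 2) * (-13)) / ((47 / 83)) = -86.09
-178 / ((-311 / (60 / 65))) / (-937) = -2136 / 3788291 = -0.00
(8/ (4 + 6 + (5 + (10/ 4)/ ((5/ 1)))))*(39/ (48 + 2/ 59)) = 1416/ 3379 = 0.42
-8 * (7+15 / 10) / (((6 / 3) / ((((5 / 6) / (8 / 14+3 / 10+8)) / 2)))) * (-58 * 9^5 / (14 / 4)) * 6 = 215638200 / 23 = 9375573.91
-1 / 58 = -0.02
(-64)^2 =4096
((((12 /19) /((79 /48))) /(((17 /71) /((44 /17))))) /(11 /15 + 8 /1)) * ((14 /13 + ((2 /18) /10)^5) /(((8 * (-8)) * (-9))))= 0.00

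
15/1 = 15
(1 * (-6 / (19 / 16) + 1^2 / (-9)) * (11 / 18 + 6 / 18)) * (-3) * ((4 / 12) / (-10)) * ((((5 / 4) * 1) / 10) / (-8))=15011 / 1969920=0.01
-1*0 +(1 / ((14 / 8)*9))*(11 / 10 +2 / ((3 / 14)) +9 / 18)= 0.69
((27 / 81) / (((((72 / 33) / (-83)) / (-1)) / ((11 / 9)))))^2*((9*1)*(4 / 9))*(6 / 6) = 100861849 / 104976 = 960.81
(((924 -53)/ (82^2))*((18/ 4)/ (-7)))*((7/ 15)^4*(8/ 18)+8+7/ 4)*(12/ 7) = -15510585961/ 11119815000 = -1.39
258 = 258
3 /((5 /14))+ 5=67 /5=13.40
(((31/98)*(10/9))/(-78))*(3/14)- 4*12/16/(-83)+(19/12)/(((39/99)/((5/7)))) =19359421/6661746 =2.91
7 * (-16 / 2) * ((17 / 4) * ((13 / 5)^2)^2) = -6797518 / 625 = -10876.03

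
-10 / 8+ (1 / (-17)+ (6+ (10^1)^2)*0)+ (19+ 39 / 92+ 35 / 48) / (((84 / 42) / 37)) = 13945493 / 37536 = 371.52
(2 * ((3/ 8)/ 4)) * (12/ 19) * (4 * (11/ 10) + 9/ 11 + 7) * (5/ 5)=1512/ 1045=1.45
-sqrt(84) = -2 * sqrt(21) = -9.17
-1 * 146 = -146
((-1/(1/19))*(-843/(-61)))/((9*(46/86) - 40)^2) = -0.21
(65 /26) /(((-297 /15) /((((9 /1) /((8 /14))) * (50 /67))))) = -4375 /2948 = -1.48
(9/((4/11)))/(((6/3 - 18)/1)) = -99/64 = -1.55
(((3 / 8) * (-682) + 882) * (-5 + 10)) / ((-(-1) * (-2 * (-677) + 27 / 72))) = 5010 / 2167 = 2.31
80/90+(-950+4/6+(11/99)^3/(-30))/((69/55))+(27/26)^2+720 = -34.75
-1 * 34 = -34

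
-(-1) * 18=18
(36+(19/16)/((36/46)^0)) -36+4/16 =23/16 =1.44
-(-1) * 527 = 527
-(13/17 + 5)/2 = -49/17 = -2.88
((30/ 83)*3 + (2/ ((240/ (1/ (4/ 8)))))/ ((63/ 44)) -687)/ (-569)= 53798882/ 44629515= 1.21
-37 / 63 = -0.59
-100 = -100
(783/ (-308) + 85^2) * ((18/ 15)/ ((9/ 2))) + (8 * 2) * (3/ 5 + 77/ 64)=1806271/ 924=1954.84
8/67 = 0.12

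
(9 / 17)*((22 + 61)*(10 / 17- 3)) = -30627 / 289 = -105.98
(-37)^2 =1369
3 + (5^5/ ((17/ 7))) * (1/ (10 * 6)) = 4987/ 204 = 24.45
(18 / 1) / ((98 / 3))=27 / 49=0.55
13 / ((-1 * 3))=-13 / 3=-4.33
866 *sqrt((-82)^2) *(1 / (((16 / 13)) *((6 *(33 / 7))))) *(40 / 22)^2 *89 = 7189077350 / 11979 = 600140.02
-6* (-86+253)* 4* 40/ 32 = -5010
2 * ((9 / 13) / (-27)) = -2 / 39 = -0.05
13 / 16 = 0.81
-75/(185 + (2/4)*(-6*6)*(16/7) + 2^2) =-35/69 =-0.51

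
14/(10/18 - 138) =-0.10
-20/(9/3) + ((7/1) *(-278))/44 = -3359/66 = -50.89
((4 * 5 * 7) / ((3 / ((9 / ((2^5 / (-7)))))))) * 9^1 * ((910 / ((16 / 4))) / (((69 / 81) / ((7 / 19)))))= -568856925 / 6992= -81358.26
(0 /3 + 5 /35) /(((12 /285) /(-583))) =-55385 /28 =-1978.04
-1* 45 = -45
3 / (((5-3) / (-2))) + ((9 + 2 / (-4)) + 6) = 23 / 2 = 11.50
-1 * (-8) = 8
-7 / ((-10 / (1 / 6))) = 7 / 60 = 0.12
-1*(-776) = 776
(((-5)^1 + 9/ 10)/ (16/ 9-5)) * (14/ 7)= 369/ 145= 2.54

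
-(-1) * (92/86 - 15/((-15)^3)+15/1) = 155518/9675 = 16.07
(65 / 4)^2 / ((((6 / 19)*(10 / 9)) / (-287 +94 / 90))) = -10329787 / 48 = -215203.90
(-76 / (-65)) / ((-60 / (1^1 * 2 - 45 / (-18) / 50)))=-0.04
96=96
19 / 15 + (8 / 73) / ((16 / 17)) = 3029 / 2190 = 1.38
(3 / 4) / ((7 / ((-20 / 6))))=-5 / 14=-0.36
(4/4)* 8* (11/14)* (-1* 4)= -176/7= -25.14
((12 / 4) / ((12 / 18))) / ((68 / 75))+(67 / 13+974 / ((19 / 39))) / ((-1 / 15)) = -1009818915 / 33592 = -30061.29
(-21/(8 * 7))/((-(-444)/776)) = -97/148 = -0.66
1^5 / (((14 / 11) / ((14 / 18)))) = 11 / 18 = 0.61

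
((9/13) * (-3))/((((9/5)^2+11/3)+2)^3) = -0.00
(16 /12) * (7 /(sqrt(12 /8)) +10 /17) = 40 /51 +28 * sqrt(6) /9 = 8.40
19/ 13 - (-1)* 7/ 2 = 129/ 26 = 4.96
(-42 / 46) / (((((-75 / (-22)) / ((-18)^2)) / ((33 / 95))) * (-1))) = 1646568 / 54625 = 30.14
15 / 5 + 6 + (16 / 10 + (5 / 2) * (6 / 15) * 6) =83 / 5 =16.60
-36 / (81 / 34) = -136 / 9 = -15.11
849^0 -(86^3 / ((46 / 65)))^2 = -427324142111871 / 529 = -807796109852.31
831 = 831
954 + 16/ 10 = 4778/ 5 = 955.60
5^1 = 5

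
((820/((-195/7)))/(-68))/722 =287/478686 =0.00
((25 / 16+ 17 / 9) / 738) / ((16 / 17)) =8449 / 1700352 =0.00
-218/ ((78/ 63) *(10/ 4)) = -4578/ 65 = -70.43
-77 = -77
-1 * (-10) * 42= 420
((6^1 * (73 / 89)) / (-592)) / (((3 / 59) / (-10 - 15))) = 107675 / 26344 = 4.09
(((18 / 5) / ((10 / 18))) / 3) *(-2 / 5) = -108 / 125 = -0.86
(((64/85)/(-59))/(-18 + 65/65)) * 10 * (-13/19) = -1664/323969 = -0.01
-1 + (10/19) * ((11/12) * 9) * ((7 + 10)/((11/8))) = 1001/19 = 52.68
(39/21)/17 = 13/119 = 0.11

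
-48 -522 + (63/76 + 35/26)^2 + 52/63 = -34711624889/61497072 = -564.44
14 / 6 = 7 / 3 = 2.33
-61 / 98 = -0.62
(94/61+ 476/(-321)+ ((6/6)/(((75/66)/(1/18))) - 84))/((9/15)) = -123203153/881145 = -139.82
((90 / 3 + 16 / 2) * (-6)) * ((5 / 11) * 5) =-5700 / 11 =-518.18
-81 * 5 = -405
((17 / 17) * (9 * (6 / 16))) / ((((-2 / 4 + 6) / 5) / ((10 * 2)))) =675 / 11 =61.36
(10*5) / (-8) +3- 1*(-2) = -5 / 4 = -1.25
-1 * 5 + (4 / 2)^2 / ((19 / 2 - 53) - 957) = -10013 / 2001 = -5.00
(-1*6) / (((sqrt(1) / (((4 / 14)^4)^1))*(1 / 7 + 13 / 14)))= -64 / 1715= -0.04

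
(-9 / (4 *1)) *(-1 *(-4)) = -9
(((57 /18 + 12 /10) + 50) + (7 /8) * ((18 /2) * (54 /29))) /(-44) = -120113 /76560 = -1.57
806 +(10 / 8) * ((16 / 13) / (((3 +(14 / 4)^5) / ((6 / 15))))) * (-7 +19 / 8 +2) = 177108962 / 219739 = 806.00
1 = 1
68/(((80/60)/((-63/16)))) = -200.81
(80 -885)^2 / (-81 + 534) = 648025 / 453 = 1430.52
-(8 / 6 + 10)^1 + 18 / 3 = -16 / 3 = -5.33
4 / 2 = 2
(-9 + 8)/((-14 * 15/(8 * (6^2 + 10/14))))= 1.40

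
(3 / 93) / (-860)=-1 / 26660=-0.00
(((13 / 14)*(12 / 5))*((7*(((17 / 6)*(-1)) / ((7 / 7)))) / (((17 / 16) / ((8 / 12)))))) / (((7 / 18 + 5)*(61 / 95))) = -47424 / 5917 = -8.01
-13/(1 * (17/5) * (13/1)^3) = -5/2873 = -0.00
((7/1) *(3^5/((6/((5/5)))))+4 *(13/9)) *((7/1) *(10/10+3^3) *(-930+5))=-472014550/9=-52446061.11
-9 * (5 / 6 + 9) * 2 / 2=-177 / 2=-88.50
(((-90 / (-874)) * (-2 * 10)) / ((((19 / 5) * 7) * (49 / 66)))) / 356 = -74250 / 253465681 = -0.00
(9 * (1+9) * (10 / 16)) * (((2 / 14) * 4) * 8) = 1800 / 7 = 257.14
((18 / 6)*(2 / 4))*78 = 117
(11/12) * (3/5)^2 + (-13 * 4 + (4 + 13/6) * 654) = 398133/100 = 3981.33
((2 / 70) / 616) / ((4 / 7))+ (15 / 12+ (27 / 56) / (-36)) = 3809 / 3080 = 1.24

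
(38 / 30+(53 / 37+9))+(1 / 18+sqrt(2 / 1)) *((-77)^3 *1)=-456533 *sqrt(2)-84419647 / 3330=-670986.41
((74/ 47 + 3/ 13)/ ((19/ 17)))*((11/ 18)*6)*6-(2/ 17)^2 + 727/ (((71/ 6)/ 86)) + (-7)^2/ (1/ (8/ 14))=1273699219082/ 238205071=5347.07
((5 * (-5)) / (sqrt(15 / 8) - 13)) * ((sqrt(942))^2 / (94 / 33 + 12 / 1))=155430 * sqrt(30) / 65513 + 8082360 / 65513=136.37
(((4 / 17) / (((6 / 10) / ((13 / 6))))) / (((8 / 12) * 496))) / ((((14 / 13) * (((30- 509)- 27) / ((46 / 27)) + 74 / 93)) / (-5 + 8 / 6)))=55 / 1862112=0.00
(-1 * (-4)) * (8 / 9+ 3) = 140 / 9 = 15.56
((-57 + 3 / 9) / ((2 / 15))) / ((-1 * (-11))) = -425 / 11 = -38.64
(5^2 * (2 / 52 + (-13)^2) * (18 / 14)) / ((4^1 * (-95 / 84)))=-593325 / 494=-1201.06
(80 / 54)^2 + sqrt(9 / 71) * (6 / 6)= 3 * sqrt(71) / 71 + 1600 / 729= 2.55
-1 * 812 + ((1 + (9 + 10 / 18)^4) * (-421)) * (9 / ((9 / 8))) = -184259773268 / 6561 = -28084098.96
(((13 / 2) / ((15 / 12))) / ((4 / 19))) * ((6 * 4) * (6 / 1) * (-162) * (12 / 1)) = -34572096 / 5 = -6914419.20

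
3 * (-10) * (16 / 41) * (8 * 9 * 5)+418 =-155662 / 41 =-3796.63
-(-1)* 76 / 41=76 / 41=1.85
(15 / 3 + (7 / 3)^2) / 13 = 94 / 117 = 0.80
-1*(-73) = 73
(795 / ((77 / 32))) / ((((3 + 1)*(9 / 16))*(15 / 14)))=13568 / 99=137.05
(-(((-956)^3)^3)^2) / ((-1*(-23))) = -19342572125575581430011060000000000000000000000000000.00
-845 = -845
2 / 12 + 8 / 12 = 5 / 6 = 0.83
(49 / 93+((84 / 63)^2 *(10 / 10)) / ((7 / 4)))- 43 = -41.46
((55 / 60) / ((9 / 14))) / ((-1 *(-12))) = 77 / 648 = 0.12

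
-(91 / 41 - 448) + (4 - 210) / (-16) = 150439 / 328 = 458.66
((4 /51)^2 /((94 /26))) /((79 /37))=0.00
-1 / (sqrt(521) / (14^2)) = -196*sqrt(521) / 521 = -8.59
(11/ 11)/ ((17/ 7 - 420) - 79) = -7/ 3476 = -0.00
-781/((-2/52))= 20306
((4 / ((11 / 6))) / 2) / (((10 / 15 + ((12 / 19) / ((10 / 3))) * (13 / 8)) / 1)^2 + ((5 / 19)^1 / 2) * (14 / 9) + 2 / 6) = 5198400 / 7089577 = 0.73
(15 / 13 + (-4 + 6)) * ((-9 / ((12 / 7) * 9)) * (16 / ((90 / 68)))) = -39032 / 1755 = -22.24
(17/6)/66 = 17/396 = 0.04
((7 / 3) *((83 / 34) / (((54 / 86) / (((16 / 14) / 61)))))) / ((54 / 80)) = 571040 / 2267919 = 0.25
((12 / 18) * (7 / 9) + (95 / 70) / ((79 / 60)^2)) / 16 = 0.08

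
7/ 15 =0.47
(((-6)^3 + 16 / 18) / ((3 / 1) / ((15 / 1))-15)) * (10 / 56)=6050 / 2331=2.60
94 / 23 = 4.09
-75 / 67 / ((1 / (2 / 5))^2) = -12 / 67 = -0.18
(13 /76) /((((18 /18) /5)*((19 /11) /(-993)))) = -709995 /1444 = -491.69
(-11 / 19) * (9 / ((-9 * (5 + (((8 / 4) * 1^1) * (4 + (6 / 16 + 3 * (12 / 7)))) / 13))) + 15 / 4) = -1507 / 724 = -2.08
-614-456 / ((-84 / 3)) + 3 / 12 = -16729 / 28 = -597.46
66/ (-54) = -11/ 9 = -1.22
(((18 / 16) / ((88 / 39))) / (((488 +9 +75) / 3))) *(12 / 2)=243 / 15488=0.02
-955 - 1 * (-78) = -877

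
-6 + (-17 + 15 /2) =-31 /2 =-15.50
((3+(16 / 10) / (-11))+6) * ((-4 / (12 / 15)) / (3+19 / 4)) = -1948 / 341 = -5.71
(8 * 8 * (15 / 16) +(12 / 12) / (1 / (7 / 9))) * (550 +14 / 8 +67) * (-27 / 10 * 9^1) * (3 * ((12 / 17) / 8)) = -65795895 / 272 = -241896.67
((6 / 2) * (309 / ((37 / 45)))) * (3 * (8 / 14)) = 500580 / 259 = 1932.74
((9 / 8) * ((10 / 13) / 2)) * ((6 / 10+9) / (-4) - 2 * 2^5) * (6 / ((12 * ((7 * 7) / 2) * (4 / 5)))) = -3735 / 5096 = -0.73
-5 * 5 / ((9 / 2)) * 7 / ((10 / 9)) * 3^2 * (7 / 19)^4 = -756315 / 130321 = -5.80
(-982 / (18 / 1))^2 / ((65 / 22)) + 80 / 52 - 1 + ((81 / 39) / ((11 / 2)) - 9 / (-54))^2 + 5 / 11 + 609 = 53588680489 / 33127380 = 1617.66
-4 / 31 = -0.13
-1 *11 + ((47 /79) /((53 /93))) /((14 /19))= -561749 /58618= -9.58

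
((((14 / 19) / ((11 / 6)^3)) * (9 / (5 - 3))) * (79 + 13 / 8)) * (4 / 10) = 438858 / 25289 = 17.35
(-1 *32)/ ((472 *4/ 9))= -9/ 59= -0.15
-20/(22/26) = -260/11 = -23.64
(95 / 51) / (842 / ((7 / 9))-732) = 665 / 125154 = 0.01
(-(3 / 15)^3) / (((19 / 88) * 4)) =-0.01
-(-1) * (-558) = -558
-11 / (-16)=11 / 16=0.69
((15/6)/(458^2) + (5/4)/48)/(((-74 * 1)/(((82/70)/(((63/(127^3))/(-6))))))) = 629457853985/7823358144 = 80.46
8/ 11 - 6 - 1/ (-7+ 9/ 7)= -2243/ 440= -5.10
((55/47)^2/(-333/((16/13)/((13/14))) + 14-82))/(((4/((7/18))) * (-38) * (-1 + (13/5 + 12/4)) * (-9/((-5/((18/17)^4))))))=309497505625/293482967198425416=0.00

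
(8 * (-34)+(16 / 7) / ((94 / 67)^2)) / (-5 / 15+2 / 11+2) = -146.52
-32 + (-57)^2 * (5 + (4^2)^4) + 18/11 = 2342369465/11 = 212942678.64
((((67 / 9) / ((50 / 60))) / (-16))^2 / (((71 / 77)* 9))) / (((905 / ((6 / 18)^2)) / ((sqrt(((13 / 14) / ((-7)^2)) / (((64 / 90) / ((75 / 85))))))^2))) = 641927 / 5919372103680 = 0.00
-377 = -377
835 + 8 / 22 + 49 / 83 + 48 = 807050 / 913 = 883.95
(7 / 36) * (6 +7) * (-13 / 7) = -169 / 36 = -4.69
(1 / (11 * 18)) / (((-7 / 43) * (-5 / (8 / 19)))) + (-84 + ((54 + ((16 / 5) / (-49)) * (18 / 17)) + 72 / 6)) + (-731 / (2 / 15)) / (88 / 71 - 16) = 1160500636859 / 3284165808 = 353.36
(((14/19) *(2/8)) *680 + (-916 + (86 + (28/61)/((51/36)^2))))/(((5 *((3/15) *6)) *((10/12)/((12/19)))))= -2831708424/31820345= -88.99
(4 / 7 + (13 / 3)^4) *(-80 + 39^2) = 288561691 / 567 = 508927.14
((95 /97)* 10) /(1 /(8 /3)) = 7600 /291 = 26.12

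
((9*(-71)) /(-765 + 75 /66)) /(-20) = -7029 /168050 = -0.04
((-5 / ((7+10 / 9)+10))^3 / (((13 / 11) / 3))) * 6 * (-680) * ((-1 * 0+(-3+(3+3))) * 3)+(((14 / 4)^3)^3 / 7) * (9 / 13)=281228926287123 / 28825452032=9756.27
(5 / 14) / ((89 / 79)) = 0.32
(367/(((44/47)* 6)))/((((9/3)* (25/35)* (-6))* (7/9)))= -17249/2640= -6.53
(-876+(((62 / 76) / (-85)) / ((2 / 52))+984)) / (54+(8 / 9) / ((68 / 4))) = 1566153 / 785650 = 1.99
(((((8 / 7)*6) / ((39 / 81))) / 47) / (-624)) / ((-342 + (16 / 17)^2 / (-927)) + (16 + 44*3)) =7233381 / 2889775126238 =0.00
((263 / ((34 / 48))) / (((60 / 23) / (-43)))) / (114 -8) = -260107 / 4505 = -57.74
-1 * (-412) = 412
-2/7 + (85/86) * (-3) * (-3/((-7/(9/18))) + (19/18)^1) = -3658/903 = -4.05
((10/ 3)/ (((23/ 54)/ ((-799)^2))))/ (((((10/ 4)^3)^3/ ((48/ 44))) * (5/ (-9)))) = -1270836781056/ 494140625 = -2571.81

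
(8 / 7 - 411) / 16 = -2869 / 112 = -25.62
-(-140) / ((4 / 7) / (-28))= -6860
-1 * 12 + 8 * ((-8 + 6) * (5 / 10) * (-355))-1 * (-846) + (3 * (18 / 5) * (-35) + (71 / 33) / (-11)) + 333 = 1317256 / 363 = 3628.80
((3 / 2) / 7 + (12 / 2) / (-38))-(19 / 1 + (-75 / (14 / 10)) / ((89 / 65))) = 477779 / 23674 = 20.18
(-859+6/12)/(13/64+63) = -54944/4045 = -13.58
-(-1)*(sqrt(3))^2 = 3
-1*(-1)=1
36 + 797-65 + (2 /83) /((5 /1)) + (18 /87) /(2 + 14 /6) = 120165664 /156455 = 768.05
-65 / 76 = -0.86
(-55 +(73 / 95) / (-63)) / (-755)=329248 / 4518675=0.07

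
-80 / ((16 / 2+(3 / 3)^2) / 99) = -880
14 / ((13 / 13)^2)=14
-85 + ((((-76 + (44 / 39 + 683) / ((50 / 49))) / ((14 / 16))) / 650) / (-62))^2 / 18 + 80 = -425536247143635689 / 85107518163281250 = -5.00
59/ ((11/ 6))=32.18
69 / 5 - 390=-1881 / 5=-376.20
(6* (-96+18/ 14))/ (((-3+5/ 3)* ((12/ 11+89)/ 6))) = 196911/ 6937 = 28.39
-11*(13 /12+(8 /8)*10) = -1463 /12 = -121.92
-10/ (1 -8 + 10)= -10/ 3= -3.33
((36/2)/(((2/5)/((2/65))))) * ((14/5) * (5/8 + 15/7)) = 279/26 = 10.73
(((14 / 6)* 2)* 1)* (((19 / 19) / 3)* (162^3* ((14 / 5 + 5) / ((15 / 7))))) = 601827408 / 25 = 24073096.32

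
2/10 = 1/5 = 0.20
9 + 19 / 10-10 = 9 / 10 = 0.90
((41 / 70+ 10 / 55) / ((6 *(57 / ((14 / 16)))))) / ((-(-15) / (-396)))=-197 / 3800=-0.05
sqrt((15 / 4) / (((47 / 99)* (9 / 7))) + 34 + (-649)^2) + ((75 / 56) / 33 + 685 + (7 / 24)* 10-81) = 1121657 / 1848 + sqrt(3722086745) / 94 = 1255.99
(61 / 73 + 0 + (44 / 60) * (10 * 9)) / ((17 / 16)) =62.90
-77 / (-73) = 77 / 73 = 1.05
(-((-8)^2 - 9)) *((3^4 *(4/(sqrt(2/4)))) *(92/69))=-23760 *sqrt(2)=-33601.71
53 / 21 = 2.52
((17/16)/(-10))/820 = -17/131200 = -0.00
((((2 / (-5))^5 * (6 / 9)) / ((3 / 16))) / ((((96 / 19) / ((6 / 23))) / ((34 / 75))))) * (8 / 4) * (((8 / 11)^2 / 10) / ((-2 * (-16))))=-82688 / 29351953125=-0.00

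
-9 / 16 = -0.56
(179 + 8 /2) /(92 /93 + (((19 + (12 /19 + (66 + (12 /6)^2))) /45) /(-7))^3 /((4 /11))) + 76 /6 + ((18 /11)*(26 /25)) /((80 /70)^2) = 68754112315099354307 /324898969756587600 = 211.62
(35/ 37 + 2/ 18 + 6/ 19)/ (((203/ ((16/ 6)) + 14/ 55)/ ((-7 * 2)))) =-7643680/ 30375927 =-0.25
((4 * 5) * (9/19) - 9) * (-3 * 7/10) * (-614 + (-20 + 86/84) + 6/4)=119349/190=628.15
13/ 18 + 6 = 121/ 18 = 6.72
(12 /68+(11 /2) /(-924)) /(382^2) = 487 /416758944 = 0.00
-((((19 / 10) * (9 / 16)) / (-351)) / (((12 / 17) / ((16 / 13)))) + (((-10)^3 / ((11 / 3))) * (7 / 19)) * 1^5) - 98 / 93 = 39193557757 / 394182360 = 99.43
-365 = -365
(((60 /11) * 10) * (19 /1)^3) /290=411540 /319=1290.09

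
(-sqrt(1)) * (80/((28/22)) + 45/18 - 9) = -789/14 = -56.36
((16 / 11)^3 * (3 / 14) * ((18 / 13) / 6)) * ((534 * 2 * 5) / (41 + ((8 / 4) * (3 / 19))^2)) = 35532103680 / 1797072277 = 19.77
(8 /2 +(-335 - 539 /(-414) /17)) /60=-5.52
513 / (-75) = -171 / 25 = -6.84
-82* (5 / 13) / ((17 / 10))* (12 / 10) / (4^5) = -615 / 28288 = -0.02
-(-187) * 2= 374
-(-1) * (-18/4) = -9/2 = -4.50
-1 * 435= -435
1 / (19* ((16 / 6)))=3 / 152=0.02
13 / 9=1.44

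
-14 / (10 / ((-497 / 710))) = 49 / 50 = 0.98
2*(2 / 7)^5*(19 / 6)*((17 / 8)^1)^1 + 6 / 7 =44510 / 50421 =0.88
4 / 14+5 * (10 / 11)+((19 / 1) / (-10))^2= 64997 / 7700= 8.44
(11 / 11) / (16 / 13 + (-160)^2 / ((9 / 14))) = 117 / 4659344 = 0.00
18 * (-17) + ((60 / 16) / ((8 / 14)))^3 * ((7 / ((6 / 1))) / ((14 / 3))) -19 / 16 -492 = -11936263 / 16384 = -728.53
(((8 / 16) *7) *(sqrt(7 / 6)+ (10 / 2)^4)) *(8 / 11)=14 *sqrt(42) / 33+ 17500 / 11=1593.66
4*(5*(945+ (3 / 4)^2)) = 75645 / 4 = 18911.25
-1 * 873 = -873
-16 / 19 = -0.84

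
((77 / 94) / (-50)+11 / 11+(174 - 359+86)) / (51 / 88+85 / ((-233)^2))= -550213260366 / 3262057325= -168.67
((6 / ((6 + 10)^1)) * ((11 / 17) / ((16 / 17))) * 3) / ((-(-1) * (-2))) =-99 / 256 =-0.39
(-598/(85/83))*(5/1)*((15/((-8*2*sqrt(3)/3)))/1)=372255*sqrt(3)/136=4740.92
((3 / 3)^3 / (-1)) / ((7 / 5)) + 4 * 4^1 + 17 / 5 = 654 / 35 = 18.69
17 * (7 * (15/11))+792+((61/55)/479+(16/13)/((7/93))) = 970.63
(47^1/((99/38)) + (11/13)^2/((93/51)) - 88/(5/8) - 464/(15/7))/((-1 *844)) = 0.40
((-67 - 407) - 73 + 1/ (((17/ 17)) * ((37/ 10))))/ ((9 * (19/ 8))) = -25.58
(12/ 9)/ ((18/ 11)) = 22/ 27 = 0.81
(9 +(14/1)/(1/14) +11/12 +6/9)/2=2479/24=103.29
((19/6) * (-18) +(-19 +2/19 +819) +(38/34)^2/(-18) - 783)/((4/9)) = -3949975/43928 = -89.92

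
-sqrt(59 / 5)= -sqrt(295) / 5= -3.44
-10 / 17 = -0.59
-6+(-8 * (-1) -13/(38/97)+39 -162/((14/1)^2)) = 6.99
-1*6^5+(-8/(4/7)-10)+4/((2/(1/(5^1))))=-38998/5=-7799.60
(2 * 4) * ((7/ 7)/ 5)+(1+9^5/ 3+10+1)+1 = 98488/ 5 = 19697.60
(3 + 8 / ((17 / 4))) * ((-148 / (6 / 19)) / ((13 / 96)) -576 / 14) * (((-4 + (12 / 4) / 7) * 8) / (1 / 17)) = 5290220800 / 637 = 8304899.22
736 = 736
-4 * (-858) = 3432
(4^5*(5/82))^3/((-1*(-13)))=16777216000/895973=18725.14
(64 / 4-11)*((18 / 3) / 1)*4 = 120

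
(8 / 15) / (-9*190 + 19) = -8 / 25365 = -0.00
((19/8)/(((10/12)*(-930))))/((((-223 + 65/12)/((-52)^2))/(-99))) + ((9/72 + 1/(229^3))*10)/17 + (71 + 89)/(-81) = -759193952056468307/133847095979967300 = -5.67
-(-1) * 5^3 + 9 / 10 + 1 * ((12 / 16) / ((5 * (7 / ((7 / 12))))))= 125.91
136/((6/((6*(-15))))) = -2040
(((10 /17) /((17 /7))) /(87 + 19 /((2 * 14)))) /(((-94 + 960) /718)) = 140728 /61442267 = 0.00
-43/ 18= -2.39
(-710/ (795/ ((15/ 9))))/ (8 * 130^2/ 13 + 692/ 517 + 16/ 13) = -2385955/ 16674886818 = -0.00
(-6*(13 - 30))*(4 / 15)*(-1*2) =-272 / 5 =-54.40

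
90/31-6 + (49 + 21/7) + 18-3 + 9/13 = 64.60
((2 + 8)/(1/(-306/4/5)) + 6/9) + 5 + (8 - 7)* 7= -421/3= -140.33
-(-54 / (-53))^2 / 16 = -729 / 11236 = -0.06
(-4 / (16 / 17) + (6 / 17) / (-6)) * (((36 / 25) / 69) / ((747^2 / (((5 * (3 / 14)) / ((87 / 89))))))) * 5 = -26077 / 29527232238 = -0.00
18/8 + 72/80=63/20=3.15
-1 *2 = -2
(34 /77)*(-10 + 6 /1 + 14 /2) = 102 /77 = 1.32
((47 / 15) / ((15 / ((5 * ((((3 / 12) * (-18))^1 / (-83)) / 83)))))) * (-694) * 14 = -228326 / 34445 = -6.63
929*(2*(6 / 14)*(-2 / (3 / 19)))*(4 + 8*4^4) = -144879408 / 7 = -20697058.29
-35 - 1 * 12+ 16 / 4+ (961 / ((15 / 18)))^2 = 33245681 / 25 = 1329827.24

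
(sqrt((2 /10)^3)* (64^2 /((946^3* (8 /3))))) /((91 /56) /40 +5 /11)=4096* sqrt(5) /27947108035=0.00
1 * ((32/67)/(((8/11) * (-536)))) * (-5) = 0.01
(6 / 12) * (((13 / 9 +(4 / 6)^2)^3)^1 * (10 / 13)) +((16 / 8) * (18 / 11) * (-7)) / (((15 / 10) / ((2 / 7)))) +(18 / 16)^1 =-539225 / 833976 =-0.65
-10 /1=-10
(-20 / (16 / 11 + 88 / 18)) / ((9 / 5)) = -275 / 157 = -1.75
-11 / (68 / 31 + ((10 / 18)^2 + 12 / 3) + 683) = -0.02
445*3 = 1335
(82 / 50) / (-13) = -41 / 325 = -0.13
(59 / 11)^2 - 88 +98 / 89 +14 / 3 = -1727249 / 32307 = -53.46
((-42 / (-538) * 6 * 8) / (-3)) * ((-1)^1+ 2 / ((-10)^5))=1050021 / 840625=1.25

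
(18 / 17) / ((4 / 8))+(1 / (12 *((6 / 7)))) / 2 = 5303 / 2448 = 2.17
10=10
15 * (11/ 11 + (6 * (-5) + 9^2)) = 780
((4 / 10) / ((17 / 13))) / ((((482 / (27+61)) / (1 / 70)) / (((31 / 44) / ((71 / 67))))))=27001 / 50905225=0.00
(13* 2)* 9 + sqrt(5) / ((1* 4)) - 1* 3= sqrt(5) / 4 + 231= 231.56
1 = 1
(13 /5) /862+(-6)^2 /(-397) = -149999 /1711070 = -0.09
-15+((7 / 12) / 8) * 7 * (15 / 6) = -13.72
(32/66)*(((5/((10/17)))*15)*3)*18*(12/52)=110160/143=770.35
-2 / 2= -1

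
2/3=0.67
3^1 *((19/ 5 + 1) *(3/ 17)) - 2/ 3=478/ 255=1.87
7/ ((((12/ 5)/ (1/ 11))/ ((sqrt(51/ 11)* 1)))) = 35* sqrt(561)/ 1452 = 0.57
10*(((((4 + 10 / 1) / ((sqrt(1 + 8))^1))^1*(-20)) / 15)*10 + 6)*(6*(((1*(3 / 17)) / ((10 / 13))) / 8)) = -3289 / 34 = -96.74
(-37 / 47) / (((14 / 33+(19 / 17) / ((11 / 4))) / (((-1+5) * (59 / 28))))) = -1224663 / 153314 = -7.99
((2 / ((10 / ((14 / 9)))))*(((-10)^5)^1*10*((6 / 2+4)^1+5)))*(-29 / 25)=12992000 / 3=4330666.67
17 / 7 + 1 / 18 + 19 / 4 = 1823 / 252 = 7.23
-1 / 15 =-0.07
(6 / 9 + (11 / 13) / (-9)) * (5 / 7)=335 / 819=0.41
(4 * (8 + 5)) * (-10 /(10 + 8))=-260 /9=-28.89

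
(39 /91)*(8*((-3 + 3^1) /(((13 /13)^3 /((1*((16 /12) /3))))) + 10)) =240 /7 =34.29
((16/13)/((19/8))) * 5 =640/247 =2.59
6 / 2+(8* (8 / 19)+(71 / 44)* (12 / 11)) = 8.13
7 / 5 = 1.40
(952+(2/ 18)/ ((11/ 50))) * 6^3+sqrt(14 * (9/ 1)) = 3 * sqrt(14)+2263152/ 11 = 205752.32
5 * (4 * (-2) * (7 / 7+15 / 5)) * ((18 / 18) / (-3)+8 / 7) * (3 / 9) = -2720 / 63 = -43.17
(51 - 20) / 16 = 31 / 16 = 1.94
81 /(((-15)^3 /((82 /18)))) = -41 /375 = -0.11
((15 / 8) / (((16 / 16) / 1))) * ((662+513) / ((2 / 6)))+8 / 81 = 4282939 / 648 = 6609.47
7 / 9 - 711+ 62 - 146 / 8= -23993 / 36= -666.47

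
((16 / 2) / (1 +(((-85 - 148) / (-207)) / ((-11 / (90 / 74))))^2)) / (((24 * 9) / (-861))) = -25149328127 / 800869914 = -31.40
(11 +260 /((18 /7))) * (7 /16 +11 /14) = 138233 /1008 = 137.14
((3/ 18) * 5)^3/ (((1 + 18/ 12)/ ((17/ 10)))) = 85/ 216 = 0.39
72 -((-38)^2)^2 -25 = -2085089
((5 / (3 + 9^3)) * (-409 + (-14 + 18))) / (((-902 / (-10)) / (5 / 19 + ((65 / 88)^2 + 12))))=-6360616125 / 16191433984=-0.39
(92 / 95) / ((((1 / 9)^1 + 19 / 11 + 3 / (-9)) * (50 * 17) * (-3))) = -1518 / 6015875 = -0.00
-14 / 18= -7 / 9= -0.78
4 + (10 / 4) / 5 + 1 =11 / 2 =5.50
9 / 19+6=123 / 19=6.47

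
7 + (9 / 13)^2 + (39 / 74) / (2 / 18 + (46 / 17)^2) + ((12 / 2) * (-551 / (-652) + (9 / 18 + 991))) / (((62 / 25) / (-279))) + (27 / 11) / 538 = -156221873277589133141 / 233227759639732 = -669825.38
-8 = -8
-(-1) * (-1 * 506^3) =-129554216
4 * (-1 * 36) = -144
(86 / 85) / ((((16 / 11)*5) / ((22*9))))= 46827 / 1700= 27.55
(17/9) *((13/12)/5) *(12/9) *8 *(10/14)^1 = 1768/567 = 3.12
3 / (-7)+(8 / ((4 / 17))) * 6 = 1425 / 7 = 203.57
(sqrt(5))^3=5 * sqrt(5)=11.18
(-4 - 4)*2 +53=37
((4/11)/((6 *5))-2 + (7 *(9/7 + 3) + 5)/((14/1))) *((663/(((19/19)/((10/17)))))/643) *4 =8788/7073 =1.24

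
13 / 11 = 1.18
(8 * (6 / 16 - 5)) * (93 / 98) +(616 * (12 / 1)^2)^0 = -3343 / 98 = -34.11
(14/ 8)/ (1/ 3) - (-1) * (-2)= 13/ 4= 3.25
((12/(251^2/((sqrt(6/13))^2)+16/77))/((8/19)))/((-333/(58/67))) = -4466/8228205077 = -0.00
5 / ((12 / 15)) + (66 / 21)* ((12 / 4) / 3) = 263 / 28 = 9.39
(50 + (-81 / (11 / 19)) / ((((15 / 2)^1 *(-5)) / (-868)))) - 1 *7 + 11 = -875718 / 275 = -3184.43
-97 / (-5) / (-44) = -97 / 220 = -0.44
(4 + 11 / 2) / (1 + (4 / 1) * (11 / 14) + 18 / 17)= 2261 / 1238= 1.83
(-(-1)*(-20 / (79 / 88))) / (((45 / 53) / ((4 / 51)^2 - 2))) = 96750016 / 1849311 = 52.32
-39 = -39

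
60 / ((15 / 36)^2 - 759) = -0.08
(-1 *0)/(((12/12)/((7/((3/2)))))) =0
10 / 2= 5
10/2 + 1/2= 11/2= 5.50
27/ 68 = 0.40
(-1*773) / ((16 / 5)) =-3865 / 16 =-241.56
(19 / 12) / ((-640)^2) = 19 / 4915200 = 0.00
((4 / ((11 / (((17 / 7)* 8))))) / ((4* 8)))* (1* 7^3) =833 / 11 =75.73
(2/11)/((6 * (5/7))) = 7/165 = 0.04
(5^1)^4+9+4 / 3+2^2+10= 1948 / 3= 649.33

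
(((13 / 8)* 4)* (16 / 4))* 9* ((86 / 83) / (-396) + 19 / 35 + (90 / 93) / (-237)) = 9818286517 / 78257795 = 125.46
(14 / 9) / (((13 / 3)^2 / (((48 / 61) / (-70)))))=-48 / 51545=-0.00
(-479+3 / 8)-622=-8805 / 8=-1100.62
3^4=81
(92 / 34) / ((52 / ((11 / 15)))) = 253 / 6630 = 0.04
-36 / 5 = -7.20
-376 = -376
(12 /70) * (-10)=-12 /7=-1.71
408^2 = 166464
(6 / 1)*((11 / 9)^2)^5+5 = 49.63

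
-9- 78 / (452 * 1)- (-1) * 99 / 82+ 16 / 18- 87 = -3922702 / 41697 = -94.08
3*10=30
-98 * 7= -686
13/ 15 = 0.87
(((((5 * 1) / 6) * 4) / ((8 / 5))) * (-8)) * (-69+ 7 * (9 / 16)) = 8675 / 8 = 1084.38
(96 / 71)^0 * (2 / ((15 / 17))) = 34 / 15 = 2.27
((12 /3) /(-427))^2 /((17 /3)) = 48 /3099593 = 0.00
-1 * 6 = -6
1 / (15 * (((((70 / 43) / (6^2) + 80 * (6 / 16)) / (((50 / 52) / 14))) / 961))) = 123969 / 846482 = 0.15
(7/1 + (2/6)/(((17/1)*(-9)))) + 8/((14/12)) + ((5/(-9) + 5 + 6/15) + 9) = 444991/16065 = 27.70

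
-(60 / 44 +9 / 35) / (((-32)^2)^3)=-39 / 25836912640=-0.00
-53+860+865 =1672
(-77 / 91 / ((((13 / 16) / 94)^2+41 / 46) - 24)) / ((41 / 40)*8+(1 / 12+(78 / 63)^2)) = 152957521920 / 41005254814823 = 0.00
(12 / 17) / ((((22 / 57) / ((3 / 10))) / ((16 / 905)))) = 8208 / 846175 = 0.01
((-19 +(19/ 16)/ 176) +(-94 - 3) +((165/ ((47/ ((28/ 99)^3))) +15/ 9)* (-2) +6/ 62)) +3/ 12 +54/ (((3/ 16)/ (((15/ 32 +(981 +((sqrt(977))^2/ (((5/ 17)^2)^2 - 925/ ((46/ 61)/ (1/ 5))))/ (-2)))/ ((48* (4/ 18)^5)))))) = 225097640642089304172034459/ 20673078710210910720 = 10888443.07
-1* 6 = -6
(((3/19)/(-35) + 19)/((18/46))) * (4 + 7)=3195896/5985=533.98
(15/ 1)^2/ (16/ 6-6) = -135/ 2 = -67.50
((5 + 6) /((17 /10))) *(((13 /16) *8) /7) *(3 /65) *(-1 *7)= -33 /17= -1.94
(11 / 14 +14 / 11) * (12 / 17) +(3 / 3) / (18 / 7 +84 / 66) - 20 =-18.29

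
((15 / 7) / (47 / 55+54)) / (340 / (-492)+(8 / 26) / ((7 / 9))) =-1319175 / 9977219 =-0.13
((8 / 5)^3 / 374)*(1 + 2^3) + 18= 18.10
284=284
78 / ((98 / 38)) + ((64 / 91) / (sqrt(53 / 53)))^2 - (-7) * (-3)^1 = 80653 / 8281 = 9.74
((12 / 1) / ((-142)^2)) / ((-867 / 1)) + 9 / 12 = 0.75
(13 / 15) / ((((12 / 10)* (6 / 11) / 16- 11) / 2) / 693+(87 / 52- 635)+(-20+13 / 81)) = -30918888 / 23302412477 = -0.00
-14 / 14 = -1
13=13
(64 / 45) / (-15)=-64 / 675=-0.09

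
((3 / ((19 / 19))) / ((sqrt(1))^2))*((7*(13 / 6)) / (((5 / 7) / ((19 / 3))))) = 12103 / 30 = 403.43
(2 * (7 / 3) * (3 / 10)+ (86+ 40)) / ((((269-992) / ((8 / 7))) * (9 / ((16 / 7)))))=-1664 / 32535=-0.05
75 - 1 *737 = -662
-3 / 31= -0.10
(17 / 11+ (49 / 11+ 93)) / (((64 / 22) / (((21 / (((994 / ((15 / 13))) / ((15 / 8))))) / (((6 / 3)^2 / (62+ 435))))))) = 5145525 / 26624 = 193.27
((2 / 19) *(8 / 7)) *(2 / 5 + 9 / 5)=0.26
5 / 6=0.83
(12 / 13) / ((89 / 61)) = 732 / 1157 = 0.63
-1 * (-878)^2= -770884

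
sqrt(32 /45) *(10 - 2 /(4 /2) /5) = 196 *sqrt(10) /75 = 8.26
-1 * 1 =-1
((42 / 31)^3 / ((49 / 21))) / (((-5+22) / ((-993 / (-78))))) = 0.80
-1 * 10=-10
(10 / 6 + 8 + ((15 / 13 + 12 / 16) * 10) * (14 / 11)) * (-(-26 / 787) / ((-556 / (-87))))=19169 / 109393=0.18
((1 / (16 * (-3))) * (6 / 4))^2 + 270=276481 / 1024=270.00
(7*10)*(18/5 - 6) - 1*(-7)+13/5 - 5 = -817/5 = -163.40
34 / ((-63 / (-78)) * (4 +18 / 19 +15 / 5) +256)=16796 / 129635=0.13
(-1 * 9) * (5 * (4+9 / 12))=-855 / 4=-213.75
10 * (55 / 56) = 275 / 28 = 9.82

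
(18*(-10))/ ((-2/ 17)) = 1530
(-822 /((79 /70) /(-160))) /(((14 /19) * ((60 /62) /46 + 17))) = 1113563400 /119843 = 9291.85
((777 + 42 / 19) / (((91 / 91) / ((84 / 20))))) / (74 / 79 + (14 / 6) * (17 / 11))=162105867 / 225017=720.42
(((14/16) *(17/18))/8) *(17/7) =289/1152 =0.25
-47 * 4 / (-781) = 0.24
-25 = -25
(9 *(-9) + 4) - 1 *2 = -79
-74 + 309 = 235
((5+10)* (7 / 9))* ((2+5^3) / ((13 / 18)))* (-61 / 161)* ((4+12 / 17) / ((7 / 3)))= -55778400 / 35581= -1567.65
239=239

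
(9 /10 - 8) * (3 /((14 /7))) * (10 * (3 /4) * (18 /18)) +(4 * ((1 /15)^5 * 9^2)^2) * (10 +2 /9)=-505458981431 /6328125000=-79.87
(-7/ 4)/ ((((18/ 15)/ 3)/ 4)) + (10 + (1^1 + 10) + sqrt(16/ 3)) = 4 *sqrt(3)/ 3 + 7/ 2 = 5.81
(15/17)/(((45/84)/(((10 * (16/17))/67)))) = 0.23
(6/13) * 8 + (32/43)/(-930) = 959552/259935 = 3.69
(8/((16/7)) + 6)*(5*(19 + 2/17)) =30875/34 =908.09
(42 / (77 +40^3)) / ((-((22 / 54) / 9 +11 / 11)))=-1701 / 2712593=-0.00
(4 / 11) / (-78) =-2 / 429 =-0.00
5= 5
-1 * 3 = -3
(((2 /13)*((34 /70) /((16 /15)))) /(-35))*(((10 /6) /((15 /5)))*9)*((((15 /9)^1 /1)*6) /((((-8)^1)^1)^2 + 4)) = -15 /10192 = -0.00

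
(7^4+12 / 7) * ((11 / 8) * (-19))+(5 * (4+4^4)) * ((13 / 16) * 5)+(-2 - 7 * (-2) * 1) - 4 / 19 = -57477.87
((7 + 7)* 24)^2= 112896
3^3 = 27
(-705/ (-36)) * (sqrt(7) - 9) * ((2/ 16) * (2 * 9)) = -6345/ 16 + 705 * sqrt(7)/ 16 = -279.98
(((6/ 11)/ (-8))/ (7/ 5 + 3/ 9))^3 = -91125/ 1497193984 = -0.00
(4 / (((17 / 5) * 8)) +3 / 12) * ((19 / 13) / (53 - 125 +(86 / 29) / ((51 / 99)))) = -4959 / 566072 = -0.01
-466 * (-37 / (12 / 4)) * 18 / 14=51726 / 7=7389.43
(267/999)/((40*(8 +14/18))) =89/116920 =0.00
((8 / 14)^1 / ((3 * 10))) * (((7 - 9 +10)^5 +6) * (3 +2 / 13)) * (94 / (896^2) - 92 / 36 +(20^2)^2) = 55478773304271259 / 176117760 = 315009532.85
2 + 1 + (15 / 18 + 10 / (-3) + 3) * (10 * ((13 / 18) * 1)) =119 / 18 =6.61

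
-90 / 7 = -12.86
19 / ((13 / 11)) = 209 / 13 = 16.08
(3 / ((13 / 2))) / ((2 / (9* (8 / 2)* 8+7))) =885 / 13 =68.08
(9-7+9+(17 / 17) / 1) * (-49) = -588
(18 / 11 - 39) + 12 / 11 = -399 / 11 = -36.27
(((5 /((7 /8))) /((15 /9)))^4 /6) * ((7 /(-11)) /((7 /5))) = -276480 /26411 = -10.47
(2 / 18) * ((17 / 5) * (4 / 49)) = 68 / 2205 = 0.03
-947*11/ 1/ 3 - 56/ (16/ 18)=-10606/ 3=-3535.33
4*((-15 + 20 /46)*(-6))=8040 /23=349.57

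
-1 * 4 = -4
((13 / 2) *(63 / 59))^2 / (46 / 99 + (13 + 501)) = 9486477 / 101311024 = 0.09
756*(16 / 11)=12096 / 11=1099.64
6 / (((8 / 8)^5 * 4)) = 3 / 2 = 1.50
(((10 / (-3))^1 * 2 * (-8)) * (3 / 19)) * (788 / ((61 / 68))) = 8573440 / 1159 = 7397.27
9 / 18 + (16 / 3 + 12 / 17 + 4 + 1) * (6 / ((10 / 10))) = 2269 / 34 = 66.74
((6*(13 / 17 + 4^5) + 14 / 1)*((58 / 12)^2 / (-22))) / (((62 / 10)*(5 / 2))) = -2002421 / 4743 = -422.18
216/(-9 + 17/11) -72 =-100.98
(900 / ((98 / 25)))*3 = 33750 / 49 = 688.78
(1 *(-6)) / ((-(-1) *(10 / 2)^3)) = -6 / 125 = -0.05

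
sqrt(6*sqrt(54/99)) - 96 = -96+66^(3/4)/11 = -93.89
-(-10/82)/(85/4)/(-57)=-4/39729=-0.00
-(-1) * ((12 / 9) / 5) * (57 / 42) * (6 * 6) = 13.03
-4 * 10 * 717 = -28680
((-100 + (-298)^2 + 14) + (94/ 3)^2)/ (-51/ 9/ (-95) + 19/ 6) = 153386620/ 5517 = 27802.54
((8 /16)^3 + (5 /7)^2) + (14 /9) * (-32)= -173375 /3528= -49.14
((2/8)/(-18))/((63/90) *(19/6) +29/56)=-35/6891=-0.01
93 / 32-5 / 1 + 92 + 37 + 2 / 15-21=50899 / 480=106.04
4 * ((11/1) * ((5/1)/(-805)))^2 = 484/25921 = 0.02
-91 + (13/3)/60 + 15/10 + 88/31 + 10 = -427367/5580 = -76.59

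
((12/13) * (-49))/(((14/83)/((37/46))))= -64491/299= -215.69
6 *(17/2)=51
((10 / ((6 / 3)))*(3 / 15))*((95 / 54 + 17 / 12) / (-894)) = -343 / 96552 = -0.00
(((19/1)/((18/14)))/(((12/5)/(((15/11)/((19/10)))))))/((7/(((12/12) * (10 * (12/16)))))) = 625/132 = 4.73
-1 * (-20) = 20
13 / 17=0.76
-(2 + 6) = -8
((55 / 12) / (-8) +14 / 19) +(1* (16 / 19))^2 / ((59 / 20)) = 826699 / 2044704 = 0.40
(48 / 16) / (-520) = -0.01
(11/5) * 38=418/5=83.60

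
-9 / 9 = -1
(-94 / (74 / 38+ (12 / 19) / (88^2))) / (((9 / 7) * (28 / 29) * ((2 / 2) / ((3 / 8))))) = -3133537 / 214905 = -14.58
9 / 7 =1.29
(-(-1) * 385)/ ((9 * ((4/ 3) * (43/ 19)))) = 14.18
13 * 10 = 130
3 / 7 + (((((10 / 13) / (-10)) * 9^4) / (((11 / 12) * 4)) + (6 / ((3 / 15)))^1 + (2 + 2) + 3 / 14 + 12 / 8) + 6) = -95596 / 1001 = -95.50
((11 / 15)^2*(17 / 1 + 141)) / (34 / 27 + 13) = 5214 / 875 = 5.96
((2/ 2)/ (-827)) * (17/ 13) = -17/ 10751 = -0.00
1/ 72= 0.01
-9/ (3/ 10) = -30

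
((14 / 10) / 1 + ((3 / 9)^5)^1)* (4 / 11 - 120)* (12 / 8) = -1122548 / 4455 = -251.97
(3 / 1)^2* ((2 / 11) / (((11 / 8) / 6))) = 864 / 121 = 7.14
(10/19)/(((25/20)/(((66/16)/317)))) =33/6023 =0.01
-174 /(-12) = 29 /2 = 14.50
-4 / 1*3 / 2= -6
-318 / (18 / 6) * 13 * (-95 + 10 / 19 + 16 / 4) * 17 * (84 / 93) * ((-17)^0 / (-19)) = -1127540232 / 11191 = -100754.20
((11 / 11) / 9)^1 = 1 / 9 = 0.11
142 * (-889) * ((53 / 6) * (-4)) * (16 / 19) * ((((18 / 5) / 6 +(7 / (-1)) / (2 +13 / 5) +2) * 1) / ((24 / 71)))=235616662624 / 19665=11981523.65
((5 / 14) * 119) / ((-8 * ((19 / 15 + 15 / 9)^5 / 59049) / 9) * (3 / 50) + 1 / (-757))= -216393848651953125 / 7724782808794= -28012.94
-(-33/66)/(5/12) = 6/5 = 1.20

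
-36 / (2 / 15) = -270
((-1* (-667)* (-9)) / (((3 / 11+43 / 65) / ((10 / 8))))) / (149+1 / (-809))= -1157448435 / 21472192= -53.90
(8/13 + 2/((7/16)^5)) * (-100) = -2739743200/218491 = -12539.39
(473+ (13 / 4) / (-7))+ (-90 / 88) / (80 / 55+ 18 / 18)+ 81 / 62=308200 / 651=473.43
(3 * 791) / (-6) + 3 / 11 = -395.23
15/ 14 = 1.07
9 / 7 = 1.29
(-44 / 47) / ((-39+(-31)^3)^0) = -44 / 47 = -0.94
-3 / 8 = -0.38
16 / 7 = 2.29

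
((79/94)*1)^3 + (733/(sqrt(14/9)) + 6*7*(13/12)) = 38284611/830584 + 2199*sqrt(14)/14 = 633.80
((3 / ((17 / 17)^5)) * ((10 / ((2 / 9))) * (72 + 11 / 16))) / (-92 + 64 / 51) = -8007255 / 74048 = -108.14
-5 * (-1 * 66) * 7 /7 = 330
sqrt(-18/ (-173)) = 3 * sqrt(346)/ 173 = 0.32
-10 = -10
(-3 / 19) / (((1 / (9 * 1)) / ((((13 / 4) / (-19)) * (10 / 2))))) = 1755 / 1444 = 1.22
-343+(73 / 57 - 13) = -20219 / 57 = -354.72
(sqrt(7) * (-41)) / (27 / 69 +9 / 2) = -22.18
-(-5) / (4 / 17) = 85 / 4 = 21.25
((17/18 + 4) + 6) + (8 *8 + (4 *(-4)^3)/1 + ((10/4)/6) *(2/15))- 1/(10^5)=-181.00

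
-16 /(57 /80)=-1280 /57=-22.46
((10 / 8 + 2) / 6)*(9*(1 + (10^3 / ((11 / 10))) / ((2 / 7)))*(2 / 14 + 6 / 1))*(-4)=-58713447 / 154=-381256.15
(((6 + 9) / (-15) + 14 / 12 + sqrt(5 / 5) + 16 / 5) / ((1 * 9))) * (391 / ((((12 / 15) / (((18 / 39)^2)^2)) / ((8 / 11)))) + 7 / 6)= 4271039767 / 508957020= 8.39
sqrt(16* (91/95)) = 4* sqrt(8645)/95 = 3.91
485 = 485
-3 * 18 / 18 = -3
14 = 14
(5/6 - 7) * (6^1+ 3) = -111/2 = -55.50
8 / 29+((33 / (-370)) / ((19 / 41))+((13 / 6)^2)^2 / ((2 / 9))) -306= -6069513713 / 29357280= -206.75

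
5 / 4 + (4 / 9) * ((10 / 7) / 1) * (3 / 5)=137 / 84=1.63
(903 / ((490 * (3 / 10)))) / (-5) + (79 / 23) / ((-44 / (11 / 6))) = -26501 / 19320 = -1.37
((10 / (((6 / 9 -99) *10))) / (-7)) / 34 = 3 / 70210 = 0.00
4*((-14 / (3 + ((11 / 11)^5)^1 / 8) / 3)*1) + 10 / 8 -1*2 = -2017 / 300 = -6.72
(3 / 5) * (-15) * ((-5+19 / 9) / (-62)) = -13 / 31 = -0.42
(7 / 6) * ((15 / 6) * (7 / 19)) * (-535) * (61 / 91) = -1142225 / 2964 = -385.37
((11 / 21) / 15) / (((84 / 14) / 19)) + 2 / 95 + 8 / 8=40637 / 35910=1.13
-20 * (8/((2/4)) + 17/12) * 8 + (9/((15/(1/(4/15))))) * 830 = -5515/6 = -919.17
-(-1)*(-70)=-70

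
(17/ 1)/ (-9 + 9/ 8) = -136/ 63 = -2.16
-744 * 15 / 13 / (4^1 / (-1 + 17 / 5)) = -6696 / 13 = -515.08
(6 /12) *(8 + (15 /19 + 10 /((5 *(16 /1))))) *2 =8.91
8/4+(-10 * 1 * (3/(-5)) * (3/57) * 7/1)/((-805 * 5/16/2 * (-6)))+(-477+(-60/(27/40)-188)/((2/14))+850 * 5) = 180601463/98325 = 1836.78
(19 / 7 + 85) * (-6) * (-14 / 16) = 921 / 2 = 460.50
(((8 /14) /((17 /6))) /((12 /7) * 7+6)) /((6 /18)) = 4 /119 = 0.03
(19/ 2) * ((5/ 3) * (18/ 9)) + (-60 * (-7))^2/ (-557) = -285.03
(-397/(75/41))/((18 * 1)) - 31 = -58127/1350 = -43.06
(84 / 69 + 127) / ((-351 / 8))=-7864 / 2691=-2.92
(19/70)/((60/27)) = 171/1400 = 0.12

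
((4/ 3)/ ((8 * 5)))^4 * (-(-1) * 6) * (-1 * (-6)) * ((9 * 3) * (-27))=-0.03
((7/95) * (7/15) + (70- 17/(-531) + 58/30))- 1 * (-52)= 31275833/252225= 124.00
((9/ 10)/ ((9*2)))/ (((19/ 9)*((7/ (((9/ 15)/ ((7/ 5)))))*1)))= 27/ 18620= 0.00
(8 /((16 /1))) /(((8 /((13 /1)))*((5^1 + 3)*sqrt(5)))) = 13*sqrt(5) /640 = 0.05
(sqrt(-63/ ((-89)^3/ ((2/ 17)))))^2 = 126/ 11984473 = 0.00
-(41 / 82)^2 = -1 / 4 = -0.25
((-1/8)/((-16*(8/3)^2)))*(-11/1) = -99/8192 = -0.01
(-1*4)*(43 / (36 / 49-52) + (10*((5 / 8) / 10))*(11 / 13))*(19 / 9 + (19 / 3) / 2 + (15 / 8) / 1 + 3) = 7398451 / 587808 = 12.59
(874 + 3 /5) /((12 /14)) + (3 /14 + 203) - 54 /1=122806 /105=1169.58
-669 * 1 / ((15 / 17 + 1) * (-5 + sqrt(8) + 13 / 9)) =921213 * sqrt(2) / 6016 + 102357 / 376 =488.78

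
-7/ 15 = -0.47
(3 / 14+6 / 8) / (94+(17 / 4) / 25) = 225 / 21973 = 0.01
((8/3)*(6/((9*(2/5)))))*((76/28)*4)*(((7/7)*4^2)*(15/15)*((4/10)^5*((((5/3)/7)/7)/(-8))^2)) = 4864/34034175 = 0.00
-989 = -989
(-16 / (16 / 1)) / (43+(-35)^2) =-0.00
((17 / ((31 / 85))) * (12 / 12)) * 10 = 14450 / 31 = 466.13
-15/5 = -3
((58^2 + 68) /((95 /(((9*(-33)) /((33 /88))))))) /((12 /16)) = -3624192 /95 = -38149.39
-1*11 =-11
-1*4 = -4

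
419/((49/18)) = 7542/49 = 153.92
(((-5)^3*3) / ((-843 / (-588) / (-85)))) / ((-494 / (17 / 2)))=-26551875 / 69407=-382.55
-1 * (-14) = 14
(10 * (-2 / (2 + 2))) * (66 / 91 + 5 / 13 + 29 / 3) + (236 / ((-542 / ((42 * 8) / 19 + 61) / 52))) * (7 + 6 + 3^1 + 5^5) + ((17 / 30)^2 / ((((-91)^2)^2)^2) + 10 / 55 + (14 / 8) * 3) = -670709685239613202951666348427 / 119855848102175699063550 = -5595969.62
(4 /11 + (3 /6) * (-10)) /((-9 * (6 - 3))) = 17 /99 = 0.17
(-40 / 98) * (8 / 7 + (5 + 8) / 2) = -1070 / 343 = -3.12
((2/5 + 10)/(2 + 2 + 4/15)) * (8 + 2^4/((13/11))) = 52.50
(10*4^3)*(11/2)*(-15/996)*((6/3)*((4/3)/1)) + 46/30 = -174091/1245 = -139.83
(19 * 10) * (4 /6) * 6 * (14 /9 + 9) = 72200 /9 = 8022.22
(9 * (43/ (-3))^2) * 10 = 18490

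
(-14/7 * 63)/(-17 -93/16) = 2016/365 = 5.52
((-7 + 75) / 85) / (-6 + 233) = 4 / 1135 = 0.00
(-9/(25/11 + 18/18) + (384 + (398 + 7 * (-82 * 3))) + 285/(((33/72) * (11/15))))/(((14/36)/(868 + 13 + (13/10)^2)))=-36456774111/169400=-215211.18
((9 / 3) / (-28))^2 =9 / 784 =0.01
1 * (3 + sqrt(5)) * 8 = 8 * sqrt(5) + 24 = 41.89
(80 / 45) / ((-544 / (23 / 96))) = -23 / 29376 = -0.00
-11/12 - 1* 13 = -167/12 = -13.92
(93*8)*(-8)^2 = 47616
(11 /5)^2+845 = 21246 /25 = 849.84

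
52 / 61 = 0.85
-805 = -805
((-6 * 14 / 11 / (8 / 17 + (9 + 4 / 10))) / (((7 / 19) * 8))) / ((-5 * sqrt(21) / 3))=969 * sqrt(21) / 129206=0.03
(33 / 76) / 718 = 33 / 54568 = 0.00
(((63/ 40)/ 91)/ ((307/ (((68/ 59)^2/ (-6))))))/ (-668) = 867/ 46401521140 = 0.00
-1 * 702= -702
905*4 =3620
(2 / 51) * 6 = 4 / 17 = 0.24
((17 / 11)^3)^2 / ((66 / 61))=1472391709 / 116923026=12.59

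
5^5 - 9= 3116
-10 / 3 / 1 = -10 / 3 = -3.33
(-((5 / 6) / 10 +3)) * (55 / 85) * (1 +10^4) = -4070407 / 204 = -19952.98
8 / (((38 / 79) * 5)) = 316 / 95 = 3.33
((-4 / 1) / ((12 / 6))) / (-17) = 2 / 17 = 0.12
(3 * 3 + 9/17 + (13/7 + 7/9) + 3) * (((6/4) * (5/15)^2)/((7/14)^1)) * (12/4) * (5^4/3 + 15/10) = 20447419/6426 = 3181.98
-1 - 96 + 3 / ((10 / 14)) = -92.80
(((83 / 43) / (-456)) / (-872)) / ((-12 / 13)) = -1079 / 205178112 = -0.00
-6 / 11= -0.55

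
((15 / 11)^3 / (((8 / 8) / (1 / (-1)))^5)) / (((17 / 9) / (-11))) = 14.77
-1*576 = -576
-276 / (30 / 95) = -874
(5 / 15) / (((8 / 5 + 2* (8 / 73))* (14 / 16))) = 365 / 1743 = 0.21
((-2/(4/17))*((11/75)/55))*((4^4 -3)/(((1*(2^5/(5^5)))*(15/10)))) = -107525/288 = -373.35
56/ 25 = 2.24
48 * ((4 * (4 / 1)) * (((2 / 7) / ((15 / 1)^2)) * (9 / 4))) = 384 / 175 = 2.19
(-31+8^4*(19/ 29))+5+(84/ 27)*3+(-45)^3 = -7695853/ 87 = -88458.08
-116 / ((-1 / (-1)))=-116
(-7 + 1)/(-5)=6/5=1.20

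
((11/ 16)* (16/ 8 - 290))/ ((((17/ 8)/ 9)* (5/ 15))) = -42768/ 17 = -2515.76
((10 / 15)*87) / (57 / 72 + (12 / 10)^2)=25.99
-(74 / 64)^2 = -1369 / 1024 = -1.34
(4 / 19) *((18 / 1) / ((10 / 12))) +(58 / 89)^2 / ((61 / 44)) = 222795712 / 45902195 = 4.85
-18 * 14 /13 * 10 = -2520 /13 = -193.85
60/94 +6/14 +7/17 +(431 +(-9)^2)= 2871886/5593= 513.48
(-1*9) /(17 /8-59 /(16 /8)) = 24 /73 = 0.33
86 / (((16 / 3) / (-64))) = -1032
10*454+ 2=4542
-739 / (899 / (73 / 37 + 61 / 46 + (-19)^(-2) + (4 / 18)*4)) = -17125459631 / 4971288402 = -3.44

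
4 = 4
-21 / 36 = -7 / 12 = -0.58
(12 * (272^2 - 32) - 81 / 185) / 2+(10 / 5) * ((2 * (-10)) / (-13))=2134268467 / 4810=443714.86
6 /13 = 0.46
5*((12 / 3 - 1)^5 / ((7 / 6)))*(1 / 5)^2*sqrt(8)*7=824.77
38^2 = 1444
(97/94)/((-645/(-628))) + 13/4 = 515927/121260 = 4.25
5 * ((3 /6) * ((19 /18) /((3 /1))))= 95 /108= 0.88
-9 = -9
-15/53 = -0.28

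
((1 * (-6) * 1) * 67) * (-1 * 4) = 1608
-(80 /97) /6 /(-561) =40 /163251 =0.00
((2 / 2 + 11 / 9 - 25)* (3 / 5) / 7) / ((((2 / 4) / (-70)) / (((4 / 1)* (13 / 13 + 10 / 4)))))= 11480 / 3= 3826.67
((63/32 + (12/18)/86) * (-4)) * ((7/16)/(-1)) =57113/16512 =3.46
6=6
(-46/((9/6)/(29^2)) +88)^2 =5945643664/9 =660627073.78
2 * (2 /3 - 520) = -3116 /3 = -1038.67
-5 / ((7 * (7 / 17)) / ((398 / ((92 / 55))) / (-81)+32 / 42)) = 4823155 / 1278018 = 3.77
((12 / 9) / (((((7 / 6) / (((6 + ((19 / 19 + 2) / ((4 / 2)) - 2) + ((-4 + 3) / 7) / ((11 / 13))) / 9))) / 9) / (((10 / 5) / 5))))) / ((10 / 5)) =3284 / 2695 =1.22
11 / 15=0.73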